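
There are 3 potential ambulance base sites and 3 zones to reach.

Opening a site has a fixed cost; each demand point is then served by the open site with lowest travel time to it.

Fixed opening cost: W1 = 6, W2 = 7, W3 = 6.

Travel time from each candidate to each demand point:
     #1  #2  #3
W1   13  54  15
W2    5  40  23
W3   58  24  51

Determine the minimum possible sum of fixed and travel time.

63

Open {W1, W2, W3}: assign each demand point to its cheapest open site.
  #1→W2 5, #2→W3 24, #3→W1 15
  travel time 44, fixed 19 → total 63.
Compare {W1, W3}: travel time 52 + fixed 12 = 64.
Compare {W2, W3}: travel time 52 + fixed 13 = 65.
Compare {W1, W2}: travel time 60 + fixed 13 = 73.
All other subsets cost ≥ 64. Minimum total cost: 63.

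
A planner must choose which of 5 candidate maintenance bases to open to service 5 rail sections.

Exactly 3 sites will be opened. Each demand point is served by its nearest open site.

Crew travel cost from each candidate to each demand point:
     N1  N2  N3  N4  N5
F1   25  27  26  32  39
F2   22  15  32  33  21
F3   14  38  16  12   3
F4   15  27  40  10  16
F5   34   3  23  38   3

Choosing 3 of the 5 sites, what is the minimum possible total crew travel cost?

46

Open {F3, F4, F5}.
  N1→F3 14, N2→F5 3, N3→F3 16, N4→F4 10, N5→F3 3  ⇒ total 46.
Compare {F1, F3, F5}: total 48.
Compare {F2, F3, F5}: total 48.
No size-3 selection does better; minimum is 46.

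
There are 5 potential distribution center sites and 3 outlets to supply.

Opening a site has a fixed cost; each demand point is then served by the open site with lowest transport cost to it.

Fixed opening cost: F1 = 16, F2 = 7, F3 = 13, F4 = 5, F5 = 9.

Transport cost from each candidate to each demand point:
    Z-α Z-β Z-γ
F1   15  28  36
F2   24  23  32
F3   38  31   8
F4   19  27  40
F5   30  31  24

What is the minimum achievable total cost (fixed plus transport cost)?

72

Open {F3, F4}: assign each demand point to its cheapest open site.
  Z-α→F4 19, Z-β→F4 27, Z-γ→F3 8
  transport cost 54, fixed 18 → total 72.
Compare {F2, F3}: transport cost 55 + fixed 20 = 75.
Compare {F2, F3, F4}: transport cost 50 + fixed 25 = 75.
Compare {F1, F3}: transport cost 51 + fixed 29 = 80.
All other subsets cost ≥ 75. Minimum total cost: 72.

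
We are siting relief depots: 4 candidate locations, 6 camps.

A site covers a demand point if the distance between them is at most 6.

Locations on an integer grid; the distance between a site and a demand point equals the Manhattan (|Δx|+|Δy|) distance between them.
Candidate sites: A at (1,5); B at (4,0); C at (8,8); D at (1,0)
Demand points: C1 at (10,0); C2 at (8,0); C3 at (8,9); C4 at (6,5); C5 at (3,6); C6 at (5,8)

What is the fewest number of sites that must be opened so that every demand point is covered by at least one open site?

Coverage sets (demand points within 6 of each site):
  A: {C4, C5}
  B: {C1, C2}
  C: {C3, C4, C6}
  D: {}
No 2 sites suffice: every size-2 union leaves at least one demand point uncovered.
But {A, B, C} covers everything, so the minimum is 3.

3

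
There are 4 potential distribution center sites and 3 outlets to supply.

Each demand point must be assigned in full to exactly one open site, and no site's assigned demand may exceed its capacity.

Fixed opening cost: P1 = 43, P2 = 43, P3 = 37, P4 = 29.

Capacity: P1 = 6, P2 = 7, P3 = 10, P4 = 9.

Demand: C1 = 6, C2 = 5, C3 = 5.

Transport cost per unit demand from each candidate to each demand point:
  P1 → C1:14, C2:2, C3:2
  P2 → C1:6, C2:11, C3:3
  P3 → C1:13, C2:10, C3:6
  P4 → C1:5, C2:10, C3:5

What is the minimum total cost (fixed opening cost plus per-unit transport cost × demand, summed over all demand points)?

170

Open {P1, P2, P4}; cheapest assignment that respects the capacities:
  P1 (cap 6, load 5): C2 — cost 5×2 = 10
  P2 (cap 7, load 5): C3 — cost 5×3 = 15
  P4 (cap 9, load 6): C1 — cost 6×5 = 30
  Shipping 55, fixed 115 → total 170.
  Any other capacity-feasible assignment to {P1, P2, P4} ships for at least 55.
Compare {P3, P4}: its best feasible assignment gives total 176.
Compare {P1, P3, P4}: its best feasible assignment gives total 179.
Every other set of open sites that can feasibly serve all demand totals ≥ 176 even under its best assignment. Minimum: 170.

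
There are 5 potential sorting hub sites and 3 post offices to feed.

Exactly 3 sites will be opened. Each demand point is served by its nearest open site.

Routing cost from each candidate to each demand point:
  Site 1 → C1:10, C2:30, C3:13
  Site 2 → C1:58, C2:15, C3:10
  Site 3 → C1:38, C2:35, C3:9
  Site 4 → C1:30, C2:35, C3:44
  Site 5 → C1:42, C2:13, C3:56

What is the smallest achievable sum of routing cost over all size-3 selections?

Open {Site 1, Site 3, Site 5}.
  C1→Site 1 10, C2→Site 5 13, C3→Site 3 9  ⇒ total 32.
Compare {Site 1, Site 2, Site 5}: total 33.
Compare {Site 1, Site 2, Site 3}: total 34.
No size-3 selection does better; minimum is 32.

32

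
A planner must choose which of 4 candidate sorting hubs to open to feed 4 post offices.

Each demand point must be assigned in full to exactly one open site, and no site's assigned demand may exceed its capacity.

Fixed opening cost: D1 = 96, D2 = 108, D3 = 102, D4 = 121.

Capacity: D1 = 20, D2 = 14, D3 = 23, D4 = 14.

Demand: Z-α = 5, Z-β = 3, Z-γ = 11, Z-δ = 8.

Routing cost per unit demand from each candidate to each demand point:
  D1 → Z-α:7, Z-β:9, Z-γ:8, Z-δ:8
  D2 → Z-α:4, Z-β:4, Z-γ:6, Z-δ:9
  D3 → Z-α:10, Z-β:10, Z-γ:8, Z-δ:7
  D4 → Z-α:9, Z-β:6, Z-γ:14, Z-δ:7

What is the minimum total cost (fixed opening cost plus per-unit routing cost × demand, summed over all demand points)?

Open {D1, D2}; cheapest assignment that respects the capacities:
  D1 (cap 20, load 13): Z-α, Z-δ — cost 5×7 + 8×8 = 99
  D2 (cap 14, load 14): Z-β, Z-γ — cost 3×4 + 11×6 = 78
  Shipping 177, fixed 204 → total 381.
  Any other capacity-feasible assignment to {D1, D2} ships for at least 177.
Compare {D2, D3}: its best feasible assignment gives total 386.
Compare {D1, D3}: its best feasible assignment gives total 404.
Every other set of open sites that can feasibly serve all demand totals ≥ 386 even under its best assignment. Minimum: 381.

381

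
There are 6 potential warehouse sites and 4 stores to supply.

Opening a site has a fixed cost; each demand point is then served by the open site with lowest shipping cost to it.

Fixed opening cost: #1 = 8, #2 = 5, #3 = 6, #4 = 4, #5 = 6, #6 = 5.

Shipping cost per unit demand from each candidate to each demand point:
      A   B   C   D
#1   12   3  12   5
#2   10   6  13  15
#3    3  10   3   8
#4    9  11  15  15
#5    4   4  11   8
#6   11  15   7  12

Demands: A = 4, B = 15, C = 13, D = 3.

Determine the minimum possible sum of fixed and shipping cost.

Open {#1, #3}: assign each demand point to its cheapest open site.
  A→#3 4×3=12, B→#1 15×3=45, C→#3 13×3=39, D→#1 3×5=15
  shipping cost 111, fixed 14 → total 125.
Compare {#1, #3, #4}: shipping cost 111 + fixed 18 = 129.
Compare {#1, #2, #3}: shipping cost 111 + fixed 19 = 130.
Compare {#1, #3, #6}: shipping cost 111 + fixed 19 = 130.
All other subsets cost ≥ 129. Minimum total cost: 125.

125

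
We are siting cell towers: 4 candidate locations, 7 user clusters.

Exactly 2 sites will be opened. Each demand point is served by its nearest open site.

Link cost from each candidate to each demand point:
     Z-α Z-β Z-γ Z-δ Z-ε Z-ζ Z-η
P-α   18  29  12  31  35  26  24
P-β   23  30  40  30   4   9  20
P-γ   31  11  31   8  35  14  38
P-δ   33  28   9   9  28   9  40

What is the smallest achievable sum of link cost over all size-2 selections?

102

Open {P-β, P-δ}.
  Z-α→P-β 23, Z-β→P-δ 28, Z-γ→P-δ 9, Z-δ→P-δ 9, Z-ε→P-β 4, Z-ζ→P-β 9, Z-η→P-β 20  ⇒ total 102.
Compare {P-β, P-γ}: total 106.
Compare {P-α, P-β}: total 122.
No size-2 selection does better; minimum is 102.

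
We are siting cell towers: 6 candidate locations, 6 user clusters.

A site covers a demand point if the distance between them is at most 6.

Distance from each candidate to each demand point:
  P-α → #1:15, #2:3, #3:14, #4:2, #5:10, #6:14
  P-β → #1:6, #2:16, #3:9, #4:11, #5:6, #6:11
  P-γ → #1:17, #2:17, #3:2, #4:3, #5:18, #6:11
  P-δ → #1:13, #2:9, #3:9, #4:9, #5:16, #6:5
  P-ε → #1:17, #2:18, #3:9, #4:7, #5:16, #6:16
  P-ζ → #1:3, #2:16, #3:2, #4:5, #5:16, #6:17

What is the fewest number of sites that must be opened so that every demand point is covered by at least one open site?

Coverage sets (demand points within 6 of each site):
  P-α: {#2, #4}
  P-β: {#1, #5}
  P-γ: {#3, #4}
  P-δ: {#6}
  P-ε: {}
  P-ζ: {#1, #3, #4}
No 3 sites suffice: every size-3 union leaves at least one demand point uncovered.
But {P-α, P-β, P-γ, P-δ} covers everything, so the minimum is 4.

4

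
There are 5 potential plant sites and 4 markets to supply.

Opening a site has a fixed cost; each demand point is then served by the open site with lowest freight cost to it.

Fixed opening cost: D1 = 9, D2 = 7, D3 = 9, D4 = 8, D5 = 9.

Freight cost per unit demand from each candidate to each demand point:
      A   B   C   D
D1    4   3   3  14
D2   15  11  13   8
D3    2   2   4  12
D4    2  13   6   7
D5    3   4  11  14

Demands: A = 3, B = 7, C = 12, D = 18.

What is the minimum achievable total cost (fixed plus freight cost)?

206

Open {D1, D4}: assign each demand point to its cheapest open site.
  A→D4 3×2=6, B→D1 7×3=21, C→D1 12×3=36, D→D4 18×7=126
  freight cost 189, fixed 17 → total 206.
Compare {D1, D3, D4}: freight cost 182 + fixed 26 = 208.
Compare {D3, D4}: freight cost 194 + fixed 17 = 211.
Compare {D1, D2, D4}: freight cost 189 + fixed 24 = 213.
All other subsets cost ≥ 208. Minimum total cost: 206.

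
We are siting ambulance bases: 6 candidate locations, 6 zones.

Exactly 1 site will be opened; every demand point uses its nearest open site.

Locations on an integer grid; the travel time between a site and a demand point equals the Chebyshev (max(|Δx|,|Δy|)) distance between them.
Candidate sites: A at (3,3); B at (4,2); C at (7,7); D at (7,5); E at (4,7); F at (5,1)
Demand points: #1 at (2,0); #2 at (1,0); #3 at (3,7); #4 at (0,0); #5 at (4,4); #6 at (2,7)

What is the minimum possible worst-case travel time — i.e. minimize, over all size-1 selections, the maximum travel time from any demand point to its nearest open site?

Open {A}.
  Farthest demand point is #3 at travel time 4 (to A); all others are ≤ 4.
With {B} the worst case is 5.
With {F} the worst case is 6.
No size-1 selection achieves below 4.

4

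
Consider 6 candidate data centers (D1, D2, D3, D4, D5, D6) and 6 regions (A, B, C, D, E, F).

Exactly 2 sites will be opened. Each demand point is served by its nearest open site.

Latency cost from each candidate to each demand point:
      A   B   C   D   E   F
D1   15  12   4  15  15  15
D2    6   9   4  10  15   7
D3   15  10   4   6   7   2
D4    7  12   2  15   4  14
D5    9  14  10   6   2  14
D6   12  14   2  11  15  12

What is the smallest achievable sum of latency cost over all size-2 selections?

31

Open {D3, D4}.
  A→D4 7, B→D3 10, C→D4 2, D→D3 6, E→D4 4, F→D3 2  ⇒ total 31.
Compare {D3, D5}: total 33.
Compare {D2, D3}: total 34.
No size-2 selection does better; minimum is 31.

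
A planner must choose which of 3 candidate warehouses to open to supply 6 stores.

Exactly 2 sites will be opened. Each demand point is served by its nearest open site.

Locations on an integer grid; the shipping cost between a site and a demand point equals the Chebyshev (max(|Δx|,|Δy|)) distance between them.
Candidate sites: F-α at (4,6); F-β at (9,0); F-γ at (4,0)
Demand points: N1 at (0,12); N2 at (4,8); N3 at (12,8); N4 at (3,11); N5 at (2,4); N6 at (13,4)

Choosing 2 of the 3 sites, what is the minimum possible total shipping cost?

Open {F-α, F-β}.
  N1→F-α 6, N2→F-α 2, N3→F-α 8, N4→F-α 5, N5→F-α 2, N6→F-β 4  ⇒ total 27.
Compare {F-α, F-γ}: total 32.
Compare {F-β, F-γ}: total 47.

27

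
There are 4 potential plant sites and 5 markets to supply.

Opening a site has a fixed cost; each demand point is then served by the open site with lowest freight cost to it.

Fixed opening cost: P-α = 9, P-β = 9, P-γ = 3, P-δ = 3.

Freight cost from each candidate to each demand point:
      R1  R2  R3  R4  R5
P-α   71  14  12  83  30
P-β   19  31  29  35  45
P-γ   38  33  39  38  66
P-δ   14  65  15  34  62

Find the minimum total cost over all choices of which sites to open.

Open {P-α, P-δ}: assign each demand point to its cheapest open site.
  R1→P-δ 14, R2→P-α 14, R3→P-α 12, R4→P-δ 34, R5→P-α 30
  freight cost 104, fixed 12 → total 116.
Compare {P-α, P-γ, P-δ}: freight cost 104 + fixed 15 = 119.
Compare {P-α, P-β, P-δ}: freight cost 104 + fixed 21 = 125.
Compare {P-α, P-β}: freight cost 110 + fixed 18 = 128.
All other subsets cost ≥ 119. Minimum total cost: 116.

116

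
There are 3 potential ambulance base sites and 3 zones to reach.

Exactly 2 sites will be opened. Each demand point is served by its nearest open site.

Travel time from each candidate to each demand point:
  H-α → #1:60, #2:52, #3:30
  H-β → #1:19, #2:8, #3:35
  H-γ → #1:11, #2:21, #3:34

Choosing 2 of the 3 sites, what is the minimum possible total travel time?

Open {H-β, H-γ}.
  #1→H-γ 11, #2→H-β 8, #3→H-γ 34  ⇒ total 53.
Compare {H-α, H-β}: total 57.
Compare {H-α, H-γ}: total 62.

53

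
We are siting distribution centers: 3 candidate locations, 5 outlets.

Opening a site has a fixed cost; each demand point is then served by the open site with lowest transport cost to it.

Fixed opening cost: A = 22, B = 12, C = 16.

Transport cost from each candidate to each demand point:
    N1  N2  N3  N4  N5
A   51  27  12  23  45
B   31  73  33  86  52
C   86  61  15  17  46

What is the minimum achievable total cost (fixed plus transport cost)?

Open {A, B}: assign each demand point to its cheapest open site.
  N1→B 31, N2→A 27, N3→A 12, N4→A 23, N5→A 45
  transport cost 138, fixed 34 → total 172.
Compare {A}: transport cost 158 + fixed 22 = 180.
Compare {A, B, C}: transport cost 132 + fixed 50 = 182.
Compare {A, C}: transport cost 152 + fixed 38 = 190.
All other subsets cost ≥ 180. Minimum total cost: 172.

172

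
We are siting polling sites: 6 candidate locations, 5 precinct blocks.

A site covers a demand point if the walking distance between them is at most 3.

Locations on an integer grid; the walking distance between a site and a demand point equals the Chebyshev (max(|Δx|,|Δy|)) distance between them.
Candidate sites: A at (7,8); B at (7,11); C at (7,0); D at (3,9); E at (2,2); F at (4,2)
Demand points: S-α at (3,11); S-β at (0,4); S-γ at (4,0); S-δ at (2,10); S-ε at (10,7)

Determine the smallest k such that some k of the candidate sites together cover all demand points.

Coverage sets (demand points within 3 of each site):
  A: {S-ε}
  B: {}
  C: {S-γ}
  D: {S-α, S-δ}
  E: {S-β, S-γ}
  F: {S-γ}
No 2 sites suffice: every size-2 union leaves at least one demand point uncovered.
But {A, D, E} covers everything, so the minimum is 3.

3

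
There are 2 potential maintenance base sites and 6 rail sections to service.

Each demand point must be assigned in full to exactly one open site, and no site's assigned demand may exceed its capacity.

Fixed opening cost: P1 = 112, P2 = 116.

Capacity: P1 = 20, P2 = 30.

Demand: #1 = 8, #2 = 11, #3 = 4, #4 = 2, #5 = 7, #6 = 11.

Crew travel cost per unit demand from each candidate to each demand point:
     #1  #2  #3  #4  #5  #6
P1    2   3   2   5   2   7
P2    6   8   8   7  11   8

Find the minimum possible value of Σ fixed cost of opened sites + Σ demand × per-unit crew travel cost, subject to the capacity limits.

453

Open {P1, P2}; cheapest assignment that respects the capacities:
  P1 (cap 20, load 20): #2, #4, #5 — cost 11×3 + 2×5 + 7×2 = 57
  P2 (cap 30, load 23): #1, #3, #6 — cost 8×6 + 4×8 + 11×8 = 168
  Shipping 225, fixed 228 → total 453.
  Any other capacity-feasible assignment to {P1, P2} ships for at least 225.
Total demand is 43 and no other set of sites has combined capacity ≥ 43, so {P1, P2} is the only feasible choice of open sites. Minimum: 453.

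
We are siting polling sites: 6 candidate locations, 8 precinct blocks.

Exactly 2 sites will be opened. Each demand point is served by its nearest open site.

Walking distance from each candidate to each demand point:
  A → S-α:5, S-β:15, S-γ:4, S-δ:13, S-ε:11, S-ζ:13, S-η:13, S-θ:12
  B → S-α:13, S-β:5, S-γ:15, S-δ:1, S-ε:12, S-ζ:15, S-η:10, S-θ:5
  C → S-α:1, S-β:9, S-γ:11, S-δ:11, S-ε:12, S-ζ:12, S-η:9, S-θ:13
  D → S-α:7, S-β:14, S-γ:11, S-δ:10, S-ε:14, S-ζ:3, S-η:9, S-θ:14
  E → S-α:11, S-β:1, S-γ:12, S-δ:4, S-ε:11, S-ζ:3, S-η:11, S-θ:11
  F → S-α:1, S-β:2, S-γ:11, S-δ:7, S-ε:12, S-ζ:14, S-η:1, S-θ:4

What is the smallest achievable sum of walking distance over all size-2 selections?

36

Open {E, F}.
  S-α→F 1, S-β→E 1, S-γ→F 11, S-δ→E 4, S-ε→E 11, S-ζ→E 3, S-η→F 1, S-θ→F 4  ⇒ total 36.
Compare {D, F}: total 41.
Compare {A, F}: total 43.
No size-2 selection does better; minimum is 36.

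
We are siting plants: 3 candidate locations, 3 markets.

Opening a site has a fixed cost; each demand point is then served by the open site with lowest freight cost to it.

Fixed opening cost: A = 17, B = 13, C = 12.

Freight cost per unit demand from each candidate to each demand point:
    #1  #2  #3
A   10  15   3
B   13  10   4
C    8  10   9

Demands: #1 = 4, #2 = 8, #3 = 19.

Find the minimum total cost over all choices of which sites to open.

Open {A, C}: assign each demand point to its cheapest open site.
  #1→C 4×8=32, #2→C 8×10=80, #3→A 19×3=57
  freight cost 169, fixed 29 → total 198.
Compare {A, B}: freight cost 177 + fixed 30 = 207.
Compare {A, B, C}: freight cost 169 + fixed 42 = 211.
Compare {B, C}: freight cost 188 + fixed 25 = 213.
All other subsets cost ≥ 207. Minimum total cost: 198.

198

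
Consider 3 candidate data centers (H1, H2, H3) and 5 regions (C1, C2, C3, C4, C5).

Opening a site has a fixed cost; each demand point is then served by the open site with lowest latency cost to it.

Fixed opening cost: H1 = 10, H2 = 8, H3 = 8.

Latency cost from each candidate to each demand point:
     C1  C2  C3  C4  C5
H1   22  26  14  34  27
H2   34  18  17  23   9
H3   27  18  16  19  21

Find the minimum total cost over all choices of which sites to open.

104

Open {H1, H2}: assign each demand point to its cheapest open site.
  C1→H1 22, C2→H2 18, C3→H1 14, C4→H2 23, C5→H2 9
  latency cost 86, fixed 18 → total 104.
Compare {H2, H3}: latency cost 89 + fixed 16 = 105.
Compare {H1, H2, H3}: latency cost 82 + fixed 26 = 108.
Compare {H2}: latency cost 101 + fixed 8 = 109.
All other subsets cost ≥ 105. Minimum total cost: 104.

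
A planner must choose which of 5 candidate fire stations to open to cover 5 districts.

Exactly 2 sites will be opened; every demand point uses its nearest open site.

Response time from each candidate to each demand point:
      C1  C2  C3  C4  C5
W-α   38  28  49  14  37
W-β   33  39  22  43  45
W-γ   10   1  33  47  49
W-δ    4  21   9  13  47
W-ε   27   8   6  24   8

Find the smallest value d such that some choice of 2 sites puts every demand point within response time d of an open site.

Open {W-δ, W-ε}.
  Farthest demand point is C4 at response time 13 (to W-δ); all others are ≤ 13.
With {W-γ, W-ε} the worst case is 24.
With {W-α, W-ε} the worst case is 27.
No size-2 selection achieves below 13.

13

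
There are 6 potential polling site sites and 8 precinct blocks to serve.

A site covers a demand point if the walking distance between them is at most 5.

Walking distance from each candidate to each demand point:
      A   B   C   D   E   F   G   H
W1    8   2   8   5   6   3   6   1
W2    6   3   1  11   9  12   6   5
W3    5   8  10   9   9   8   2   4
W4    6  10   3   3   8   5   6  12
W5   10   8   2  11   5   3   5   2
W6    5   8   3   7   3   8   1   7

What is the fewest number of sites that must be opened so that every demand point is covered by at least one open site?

Coverage sets (demand points within 5 of each site):
  W1: {B, D, F, H}
  W2: {B, C, H}
  W3: {A, G, H}
  W4: {C, D, F}
  W5: {C, E, F, G, H}
  W6: {A, C, E, G}
No single site covers all 8 demand points.
But {W1, W6} covers everything, so the minimum is 2.

2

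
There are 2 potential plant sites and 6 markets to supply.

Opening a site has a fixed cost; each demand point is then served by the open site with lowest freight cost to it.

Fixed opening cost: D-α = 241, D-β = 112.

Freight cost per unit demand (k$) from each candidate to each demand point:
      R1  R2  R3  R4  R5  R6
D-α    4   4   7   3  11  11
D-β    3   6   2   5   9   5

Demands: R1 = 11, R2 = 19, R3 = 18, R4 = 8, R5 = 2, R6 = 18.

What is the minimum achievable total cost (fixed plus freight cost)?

443

Open {D-β}: assign each demand point to its cheapest open site.
  R1→D-β 11×3=33, R2→D-β 19×6=114, R3→D-β 18×2=36, R4→D-β 8×5=40, R5→D-β 2×9=18, R6→D-β 18×5=90
  freight cost 331, fixed 112 → total 443.
Compare {D-α, D-β}: freight cost 277 + fixed 353 = 630.
Compare {D-α}: freight cost 490 + fixed 241 = 731.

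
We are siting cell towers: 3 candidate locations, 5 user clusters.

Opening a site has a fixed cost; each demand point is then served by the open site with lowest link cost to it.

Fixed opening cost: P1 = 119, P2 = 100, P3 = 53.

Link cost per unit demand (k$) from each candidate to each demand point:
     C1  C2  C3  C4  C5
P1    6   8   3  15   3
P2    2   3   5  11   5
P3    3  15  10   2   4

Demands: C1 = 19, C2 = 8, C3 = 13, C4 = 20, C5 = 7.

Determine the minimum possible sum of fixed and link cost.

Open {P2, P3}: assign each demand point to its cheapest open site.
  C1→P2 19×2=38, C2→P2 8×3=24, C3→P2 13×5=65, C4→P3 20×2=40, C5→P3 7×4=28
  link cost 195, fixed 153 → total 348.
Compare {P1, P3}: link cost 221 + fixed 172 = 393.
Compare {P3}: link cost 375 + fixed 53 = 428.
Compare {P1, P2, P3}: link cost 162 + fixed 272 = 434.
All other subsets cost ≥ 393. Minimum total cost: 348.

348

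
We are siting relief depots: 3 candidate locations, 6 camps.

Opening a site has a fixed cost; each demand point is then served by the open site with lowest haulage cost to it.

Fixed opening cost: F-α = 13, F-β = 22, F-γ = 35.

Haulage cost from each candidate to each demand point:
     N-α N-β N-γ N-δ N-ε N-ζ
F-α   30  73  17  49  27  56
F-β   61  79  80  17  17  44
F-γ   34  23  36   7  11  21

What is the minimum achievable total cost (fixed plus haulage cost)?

Open {F-α, F-γ}: assign each demand point to its cheapest open site.
  N-α→F-α 30, N-β→F-γ 23, N-γ→F-α 17, N-δ→F-γ 7, N-ε→F-γ 11, N-ζ→F-γ 21
  haulage cost 109, fixed 48 → total 157.
Compare {F-γ}: haulage cost 132 + fixed 35 = 167.
Compare {F-α, F-β, F-γ}: haulage cost 109 + fixed 70 = 179.
Compare {F-β, F-γ}: haulage cost 132 + fixed 57 = 189.
All other subsets cost ≥ 167. Minimum total cost: 157.

157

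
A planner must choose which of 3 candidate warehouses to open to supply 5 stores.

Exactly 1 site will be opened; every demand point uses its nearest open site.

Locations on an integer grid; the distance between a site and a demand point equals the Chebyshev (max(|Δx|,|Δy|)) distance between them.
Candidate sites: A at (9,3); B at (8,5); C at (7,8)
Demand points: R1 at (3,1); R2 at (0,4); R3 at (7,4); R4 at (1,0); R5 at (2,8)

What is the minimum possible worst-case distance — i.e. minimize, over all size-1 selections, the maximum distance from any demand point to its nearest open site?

8

Open {B}.
  Farthest demand point is R2 at distance 8 (to B); all others are ≤ 8.
With {C} the worst case is 8.
With {A} the worst case is 9.
No size-1 selection achieves below 8.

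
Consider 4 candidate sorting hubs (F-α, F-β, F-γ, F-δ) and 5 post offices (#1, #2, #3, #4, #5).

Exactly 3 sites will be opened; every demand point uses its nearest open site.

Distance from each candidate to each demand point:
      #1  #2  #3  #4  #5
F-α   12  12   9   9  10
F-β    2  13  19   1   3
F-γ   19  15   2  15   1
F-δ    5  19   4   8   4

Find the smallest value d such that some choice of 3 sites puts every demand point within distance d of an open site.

Open {F-α, F-β, F-γ}.
  Farthest demand point is #2 at distance 12 (to F-α); all others are ≤ 12.
With {F-α, F-β, F-δ} the worst case is 12.
With {F-α, F-γ, F-δ} the worst case is 12.
No size-3 selection achieves below 12.

12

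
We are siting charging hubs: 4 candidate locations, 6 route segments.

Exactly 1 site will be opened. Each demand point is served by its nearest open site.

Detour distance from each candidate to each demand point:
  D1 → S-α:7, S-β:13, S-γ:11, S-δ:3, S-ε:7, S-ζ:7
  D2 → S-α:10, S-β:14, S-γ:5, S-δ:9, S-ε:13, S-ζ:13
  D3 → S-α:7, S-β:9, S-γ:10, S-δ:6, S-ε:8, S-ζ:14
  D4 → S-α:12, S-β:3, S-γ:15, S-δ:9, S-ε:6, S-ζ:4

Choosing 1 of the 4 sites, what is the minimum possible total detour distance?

Open {D1}.
  S-α→D1 7, S-β→D1 13, S-γ→D1 11, S-δ→D1 3, S-ε→D1 7, S-ζ→D1 7  ⇒ total 48.
Compare {D4}: total 49.
Compare {D3}: total 54.
No size-1 selection does better; minimum is 48.

48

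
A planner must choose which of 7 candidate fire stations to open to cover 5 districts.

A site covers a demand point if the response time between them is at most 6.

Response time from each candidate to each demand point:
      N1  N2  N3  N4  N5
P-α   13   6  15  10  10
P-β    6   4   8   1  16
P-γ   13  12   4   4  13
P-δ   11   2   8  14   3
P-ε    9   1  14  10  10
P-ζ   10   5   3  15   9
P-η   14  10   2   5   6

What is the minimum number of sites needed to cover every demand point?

2

Coverage sets (demand points within 6 of each site):
  P-α: {N2}
  P-β: {N1, N2, N4}
  P-γ: {N3, N4}
  P-δ: {N2, N5}
  P-ε: {N2}
  P-ζ: {N2, N3}
  P-η: {N3, N4, N5}
No single site covers all 5 demand points.
But {P-β, P-η} covers everything, so the minimum is 2.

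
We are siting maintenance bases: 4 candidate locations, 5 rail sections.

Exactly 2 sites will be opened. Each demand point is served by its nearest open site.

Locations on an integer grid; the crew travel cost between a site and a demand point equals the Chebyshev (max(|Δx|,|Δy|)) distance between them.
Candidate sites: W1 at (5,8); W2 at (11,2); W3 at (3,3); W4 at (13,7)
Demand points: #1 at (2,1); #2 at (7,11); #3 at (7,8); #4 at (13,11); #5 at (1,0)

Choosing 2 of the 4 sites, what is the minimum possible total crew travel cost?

18

Open {W1, W3}.
  #1→W3 2, #2→W1 3, #3→W1 2, #4→W1 8, #5→W3 3  ⇒ total 18.
Compare {W3, W4}: total 20.
Compare {W1, W4}: total 24.
No size-2 selection does better; minimum is 18.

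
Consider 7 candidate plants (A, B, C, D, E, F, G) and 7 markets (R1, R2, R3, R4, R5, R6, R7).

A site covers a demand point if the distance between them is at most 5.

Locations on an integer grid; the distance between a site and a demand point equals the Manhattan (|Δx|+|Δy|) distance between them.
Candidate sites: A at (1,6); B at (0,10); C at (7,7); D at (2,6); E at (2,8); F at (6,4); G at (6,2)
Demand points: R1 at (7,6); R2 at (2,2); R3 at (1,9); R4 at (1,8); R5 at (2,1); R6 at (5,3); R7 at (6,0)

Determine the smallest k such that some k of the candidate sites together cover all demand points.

2

Coverage sets (demand points within 5 of each site):
  A: {R2, R3, R4}
  B: {R3, R4}
  C: {R1}
  D: {R1, R2, R3, R4, R5}
  E: {R3, R4}
  F: {R1, R6, R7}
  G: {R1, R2, R5, R6, R7}
No single site covers all 7 demand points.
But {A, G} covers everything, so the minimum is 2.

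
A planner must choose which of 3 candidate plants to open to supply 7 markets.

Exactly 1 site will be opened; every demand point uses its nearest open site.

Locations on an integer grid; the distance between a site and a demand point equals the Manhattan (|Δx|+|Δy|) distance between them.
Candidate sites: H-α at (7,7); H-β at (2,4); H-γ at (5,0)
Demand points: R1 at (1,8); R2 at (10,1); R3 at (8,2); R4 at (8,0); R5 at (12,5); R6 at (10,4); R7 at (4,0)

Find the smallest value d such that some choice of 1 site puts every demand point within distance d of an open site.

Open {H-α}.
  Farthest demand point is R7 at distance 10 (to H-α); all others are ≤ 10.
With {H-β} the worst case is 11.
With {H-γ} the worst case is 12.
No size-1 selection achieves below 10.

10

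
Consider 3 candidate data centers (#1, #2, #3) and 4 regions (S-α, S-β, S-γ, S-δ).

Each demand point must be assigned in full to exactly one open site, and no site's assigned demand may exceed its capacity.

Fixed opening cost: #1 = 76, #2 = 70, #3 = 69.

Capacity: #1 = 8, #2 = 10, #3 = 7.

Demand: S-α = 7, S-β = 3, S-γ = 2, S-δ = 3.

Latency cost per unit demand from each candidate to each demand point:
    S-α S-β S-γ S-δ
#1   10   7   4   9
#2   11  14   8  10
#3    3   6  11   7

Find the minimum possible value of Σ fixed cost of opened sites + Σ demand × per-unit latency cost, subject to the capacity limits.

222

Open {#1, #3}; cheapest assignment that respects the capacities:
  #1 (cap 8, load 8): S-β, S-γ, S-δ — cost 3×7 + 2×4 + 3×9 = 56
  #3 (cap 7, load 7): S-α — cost 7×3 = 21
  Shipping 77, fixed 145 → total 222.
  Any other capacity-feasible assignment to {#1, #3} ships for at least 77.
Compare {#2, #3}: its best feasible assignment gives total 248.
Compare {#1, #2}: its best feasible assignment gives total 279.
Every other set of open sites that can feasibly serve all demand totals ≥ 248 even under its best assignment. Minimum: 222.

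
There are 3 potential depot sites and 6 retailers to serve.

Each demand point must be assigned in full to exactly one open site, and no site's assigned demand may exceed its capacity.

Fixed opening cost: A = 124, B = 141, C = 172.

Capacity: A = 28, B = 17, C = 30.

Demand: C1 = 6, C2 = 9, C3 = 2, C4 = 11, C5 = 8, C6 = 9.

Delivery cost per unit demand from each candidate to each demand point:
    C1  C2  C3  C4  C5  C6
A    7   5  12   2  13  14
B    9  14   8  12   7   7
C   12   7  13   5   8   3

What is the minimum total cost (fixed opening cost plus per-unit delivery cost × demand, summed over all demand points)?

517

Open {A, B}; cheapest assignment that respects the capacities:
  A (cap 28, load 28): C1, C2, C3, C4 — cost 6×7 + 9×5 + 2×12 + 11×2 = 133
  B (cap 17, load 17): C5, C6 — cost 8×7 + 9×7 = 119
  Shipping 252, fixed 265 → total 517.
  Any other capacity-feasible assignment to {A, B} ships for at least 252.
Compare {A, C}: its best feasible assignment gives total 520.
Compare {B, C}: its best feasible assignment gives total 584.
Every other set of open sites that can feasibly serve all demand totals ≥ 520 even under its best assignment. Minimum: 517.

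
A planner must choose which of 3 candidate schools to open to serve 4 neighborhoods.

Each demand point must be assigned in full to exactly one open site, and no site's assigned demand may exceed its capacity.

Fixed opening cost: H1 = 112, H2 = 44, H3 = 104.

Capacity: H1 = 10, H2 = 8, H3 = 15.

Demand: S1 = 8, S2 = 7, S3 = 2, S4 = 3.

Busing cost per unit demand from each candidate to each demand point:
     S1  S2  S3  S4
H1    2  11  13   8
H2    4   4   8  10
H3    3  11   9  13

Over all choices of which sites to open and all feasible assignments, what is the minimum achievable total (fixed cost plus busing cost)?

Open {H2, H3}; cheapest assignment that respects the capacities:
  H2 (cap 8, load 7): S2 — cost 7×4 = 28
  H3 (cap 15, load 13): S1, S3, S4 — cost 8×3 + 2×9 + 3×13 = 81
  Shipping 109, fixed 148 → total 257.
  Any other capacity-feasible assignment to {H2, H3} ships for at least 109.
Compare {H1, H2, H3}: its best feasible assignment gives total 354.
Compare {H1, H3}: its best feasible assignment gives total 359.
Every other set of open sites that can feasibly serve all demand totals ≥ 354 even under its best assignment. Minimum: 257.

257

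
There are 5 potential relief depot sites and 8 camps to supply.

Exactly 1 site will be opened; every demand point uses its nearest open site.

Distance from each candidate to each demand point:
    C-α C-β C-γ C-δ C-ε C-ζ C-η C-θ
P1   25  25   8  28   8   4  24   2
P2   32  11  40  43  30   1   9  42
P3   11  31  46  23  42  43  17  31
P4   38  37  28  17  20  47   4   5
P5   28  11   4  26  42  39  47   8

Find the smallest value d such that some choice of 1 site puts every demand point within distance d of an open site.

Open {P1}.
  Farthest demand point is C-δ at distance 28 (to P1); all others are ≤ 28.
With {P2} the worst case is 43.
With {P3} the worst case is 46.
No size-1 selection achieves below 28.

28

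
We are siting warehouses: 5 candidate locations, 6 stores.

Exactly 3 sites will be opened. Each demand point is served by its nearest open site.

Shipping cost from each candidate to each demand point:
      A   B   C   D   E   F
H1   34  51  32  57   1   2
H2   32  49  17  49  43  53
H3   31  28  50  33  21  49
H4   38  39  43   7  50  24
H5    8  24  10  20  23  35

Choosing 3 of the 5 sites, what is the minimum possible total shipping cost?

52

Open {H1, H4, H5}.
  A→H5 8, B→H5 24, C→H5 10, D→H4 7, E→H1 1, F→H1 2  ⇒ total 52.
Compare {H1, H2, H5}: total 65.
Compare {H1, H3, H5}: total 65.
No size-3 selection does better; minimum is 52.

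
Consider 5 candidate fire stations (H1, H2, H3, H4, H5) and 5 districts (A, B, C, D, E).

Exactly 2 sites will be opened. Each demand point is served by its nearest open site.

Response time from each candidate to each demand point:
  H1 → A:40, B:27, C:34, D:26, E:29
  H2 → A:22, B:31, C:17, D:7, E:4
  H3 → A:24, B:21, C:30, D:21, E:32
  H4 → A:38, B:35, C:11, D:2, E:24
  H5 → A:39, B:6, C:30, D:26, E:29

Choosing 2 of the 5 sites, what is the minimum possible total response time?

Open {H2, H5}.
  A→H2 22, B→H5 6, C→H2 17, D→H2 7, E→H2 4  ⇒ total 56.
Compare {H2, H4}: total 70.
Compare {H2, H3}: total 71.
No size-2 selection does better; minimum is 56.

56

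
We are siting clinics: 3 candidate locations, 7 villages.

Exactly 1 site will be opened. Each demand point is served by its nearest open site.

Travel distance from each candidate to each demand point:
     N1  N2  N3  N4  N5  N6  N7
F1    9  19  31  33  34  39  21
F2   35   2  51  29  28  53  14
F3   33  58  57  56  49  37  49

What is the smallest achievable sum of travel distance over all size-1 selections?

186

Open {F1}.
  N1→F1 9, N2→F1 19, N3→F1 31, N4→F1 33, N5→F1 34, N6→F1 39, N7→F1 21  ⇒ total 186.
Compare {F2}: total 212.
Compare {F3}: total 339.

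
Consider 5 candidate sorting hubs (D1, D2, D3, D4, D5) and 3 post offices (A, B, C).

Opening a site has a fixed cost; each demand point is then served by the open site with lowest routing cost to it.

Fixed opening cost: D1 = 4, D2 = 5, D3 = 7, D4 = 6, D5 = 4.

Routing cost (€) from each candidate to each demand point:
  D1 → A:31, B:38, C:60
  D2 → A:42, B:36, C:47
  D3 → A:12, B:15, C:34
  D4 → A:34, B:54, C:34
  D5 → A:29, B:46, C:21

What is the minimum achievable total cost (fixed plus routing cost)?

59

Open {D3, D5}: assign each demand point to its cheapest open site.
  A→D3 12, B→D3 15, C→D5 21
  routing cost 48, fixed 11 → total 59.
Compare {D1, D3, D5}: routing cost 48 + fixed 15 = 63.
Compare {D2, D3, D5}: routing cost 48 + fixed 16 = 64.
Compare {D3, D4, D5}: routing cost 48 + fixed 17 = 65.
All other subsets cost ≥ 63. Minimum total cost: 59.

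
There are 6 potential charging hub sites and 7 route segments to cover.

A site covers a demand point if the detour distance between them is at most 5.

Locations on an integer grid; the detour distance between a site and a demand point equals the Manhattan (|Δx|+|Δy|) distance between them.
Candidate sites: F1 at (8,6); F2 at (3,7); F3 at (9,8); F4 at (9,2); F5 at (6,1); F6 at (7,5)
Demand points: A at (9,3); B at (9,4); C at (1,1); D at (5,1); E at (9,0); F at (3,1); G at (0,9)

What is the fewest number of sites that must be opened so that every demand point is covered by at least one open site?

Coverage sets (demand points within 5 of each site):
  F1: {A, B}
  F2: {G}
  F3: {A, B}
  F4: {A, B, D, E}
  F5: {A, C, D, E, F}
  F6: {A, B}
No 2 sites suffice: every size-2 union leaves at least one demand point uncovered.
But {F1, F2, F5} covers everything, so the minimum is 3.

3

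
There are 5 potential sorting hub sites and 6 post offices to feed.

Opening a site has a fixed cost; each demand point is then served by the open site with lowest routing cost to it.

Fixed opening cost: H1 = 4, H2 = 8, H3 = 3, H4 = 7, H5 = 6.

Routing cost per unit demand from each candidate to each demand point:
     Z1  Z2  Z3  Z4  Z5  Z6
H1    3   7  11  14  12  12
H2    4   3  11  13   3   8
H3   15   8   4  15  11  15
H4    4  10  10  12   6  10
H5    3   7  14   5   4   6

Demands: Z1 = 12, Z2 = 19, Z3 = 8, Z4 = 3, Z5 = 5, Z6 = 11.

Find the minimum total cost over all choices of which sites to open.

238

Open {H2, H3, H5}: assign each demand point to its cheapest open site.
  Z1→H5 12×3=36, Z2→H2 19×3=57, Z3→H3 8×4=32, Z4→H5 3×5=15, Z5→H2 5×3=15, Z6→H5 11×6=66
  routing cost 221, fixed 17 → total 238.
Compare {H1, H2, H3, H5}: routing cost 221 + fixed 21 = 242.
Compare {H2, H3, H4, H5}: routing cost 221 + fixed 24 = 245.
Compare {H1, H2, H3, H4, H5}: routing cost 221 + fixed 28 = 249.
All other subsets cost ≥ 242. Minimum total cost: 238.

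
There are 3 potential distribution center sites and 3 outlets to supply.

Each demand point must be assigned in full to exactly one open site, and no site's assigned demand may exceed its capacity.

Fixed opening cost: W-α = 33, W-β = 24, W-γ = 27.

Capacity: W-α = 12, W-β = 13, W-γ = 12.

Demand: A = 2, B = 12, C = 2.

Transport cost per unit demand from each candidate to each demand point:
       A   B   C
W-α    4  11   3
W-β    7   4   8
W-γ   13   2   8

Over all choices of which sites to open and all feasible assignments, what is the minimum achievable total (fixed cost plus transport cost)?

98

Open {W-α, W-γ}; cheapest assignment that respects the capacities:
  W-α (cap 12, load 4): A, C — cost 2×4 + 2×3 = 14
  W-γ (cap 12, load 12): B — cost 12×2 = 24
  Shipping 38, fixed 60 → total 98.
  Any other capacity-feasible assignment to {W-α, W-γ} ships for at least 38.
Compare {W-β, W-γ}: its best feasible assignment gives total 105.
Compare {W-α, W-β}: its best feasible assignment gives total 119.
Every other set of open sites that can feasibly serve all demand totals ≥ 105 even under its best assignment. Minimum: 98.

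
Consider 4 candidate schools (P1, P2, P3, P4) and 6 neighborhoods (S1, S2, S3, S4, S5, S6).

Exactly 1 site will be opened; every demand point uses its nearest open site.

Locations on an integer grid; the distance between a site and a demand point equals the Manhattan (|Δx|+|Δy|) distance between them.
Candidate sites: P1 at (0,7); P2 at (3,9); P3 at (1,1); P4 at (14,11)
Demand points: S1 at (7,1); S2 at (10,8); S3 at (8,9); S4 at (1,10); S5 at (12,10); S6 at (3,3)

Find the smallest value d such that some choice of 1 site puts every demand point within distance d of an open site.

Open {P2}.
  Farthest demand point is S1 at distance 12 (to P2); all others are ≤ 12.
With {P1} the worst case is 15.
With {P4} the worst case is 19.
No size-1 selection achieves below 12.

12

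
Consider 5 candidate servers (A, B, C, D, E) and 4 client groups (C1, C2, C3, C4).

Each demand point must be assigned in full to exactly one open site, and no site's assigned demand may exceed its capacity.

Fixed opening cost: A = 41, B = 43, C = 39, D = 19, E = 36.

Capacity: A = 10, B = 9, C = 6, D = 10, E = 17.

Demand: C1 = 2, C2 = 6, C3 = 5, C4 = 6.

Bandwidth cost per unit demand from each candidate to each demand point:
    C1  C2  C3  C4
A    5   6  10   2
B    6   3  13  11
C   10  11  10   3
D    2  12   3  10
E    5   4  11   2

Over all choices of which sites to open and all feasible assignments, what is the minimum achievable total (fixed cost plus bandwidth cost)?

110

Open {D, E}; cheapest assignment that respects the capacities:
  D (cap 10, load 7): C1, C3 — cost 2×2 + 5×3 = 19
  E (cap 17, load 12): C2, C4 — cost 6×4 + 6×2 = 36
  Shipping 55, fixed 55 → total 110.
  Any other capacity-feasible assignment to {D, E} ships for at least 55.
Compare {B, D, E}: its best feasible assignment gives total 147.
Compare {C, D, E}: its best feasible assignment gives total 149.
Every other set of open sites that can feasibly serve all demand totals ≥ 147 even under its best assignment. Minimum: 110.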